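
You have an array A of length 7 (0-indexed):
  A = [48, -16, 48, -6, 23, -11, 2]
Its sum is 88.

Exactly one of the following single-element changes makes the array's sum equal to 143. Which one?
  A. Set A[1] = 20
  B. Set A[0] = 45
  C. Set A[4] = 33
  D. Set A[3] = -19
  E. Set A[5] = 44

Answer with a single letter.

Option A: A[1] -16->20, delta=36, new_sum=88+(36)=124
Option B: A[0] 48->45, delta=-3, new_sum=88+(-3)=85
Option C: A[4] 23->33, delta=10, new_sum=88+(10)=98
Option D: A[3] -6->-19, delta=-13, new_sum=88+(-13)=75
Option E: A[5] -11->44, delta=55, new_sum=88+(55)=143 <-- matches target

Answer: E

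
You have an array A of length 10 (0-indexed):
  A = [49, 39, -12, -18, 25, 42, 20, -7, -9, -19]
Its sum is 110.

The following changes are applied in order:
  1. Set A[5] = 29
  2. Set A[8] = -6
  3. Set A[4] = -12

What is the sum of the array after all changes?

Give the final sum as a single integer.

Initial sum: 110
Change 1: A[5] 42 -> 29, delta = -13, sum = 97
Change 2: A[8] -9 -> -6, delta = 3, sum = 100
Change 3: A[4] 25 -> -12, delta = -37, sum = 63

Answer: 63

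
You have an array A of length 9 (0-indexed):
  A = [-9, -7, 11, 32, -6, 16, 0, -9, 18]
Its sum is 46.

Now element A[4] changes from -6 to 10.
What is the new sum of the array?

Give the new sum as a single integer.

Old value at index 4: -6
New value at index 4: 10
Delta = 10 - -6 = 16
New sum = old_sum + delta = 46 + (16) = 62

Answer: 62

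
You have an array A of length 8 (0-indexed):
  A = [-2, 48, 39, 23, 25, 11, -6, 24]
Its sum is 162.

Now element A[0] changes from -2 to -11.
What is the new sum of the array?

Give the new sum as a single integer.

Old value at index 0: -2
New value at index 0: -11
Delta = -11 - -2 = -9
New sum = old_sum + delta = 162 + (-9) = 153

Answer: 153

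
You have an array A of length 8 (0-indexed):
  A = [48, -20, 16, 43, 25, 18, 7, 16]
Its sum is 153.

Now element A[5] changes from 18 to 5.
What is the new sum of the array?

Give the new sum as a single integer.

Answer: 140

Derivation:
Old value at index 5: 18
New value at index 5: 5
Delta = 5 - 18 = -13
New sum = old_sum + delta = 153 + (-13) = 140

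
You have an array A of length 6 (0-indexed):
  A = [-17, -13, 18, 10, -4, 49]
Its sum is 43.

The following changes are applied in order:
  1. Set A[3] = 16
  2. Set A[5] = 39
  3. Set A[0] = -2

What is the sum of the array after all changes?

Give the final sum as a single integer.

Answer: 54

Derivation:
Initial sum: 43
Change 1: A[3] 10 -> 16, delta = 6, sum = 49
Change 2: A[5] 49 -> 39, delta = -10, sum = 39
Change 3: A[0] -17 -> -2, delta = 15, sum = 54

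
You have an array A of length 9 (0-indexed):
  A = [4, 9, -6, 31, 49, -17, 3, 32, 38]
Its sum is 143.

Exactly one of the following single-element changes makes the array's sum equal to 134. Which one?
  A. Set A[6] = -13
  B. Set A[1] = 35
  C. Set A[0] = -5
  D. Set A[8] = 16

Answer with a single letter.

Answer: C

Derivation:
Option A: A[6] 3->-13, delta=-16, new_sum=143+(-16)=127
Option B: A[1] 9->35, delta=26, new_sum=143+(26)=169
Option C: A[0] 4->-5, delta=-9, new_sum=143+(-9)=134 <-- matches target
Option D: A[8] 38->16, delta=-22, new_sum=143+(-22)=121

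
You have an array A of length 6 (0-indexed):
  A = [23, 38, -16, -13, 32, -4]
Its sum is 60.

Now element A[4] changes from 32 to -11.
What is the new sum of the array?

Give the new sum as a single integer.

Answer: 17

Derivation:
Old value at index 4: 32
New value at index 4: -11
Delta = -11 - 32 = -43
New sum = old_sum + delta = 60 + (-43) = 17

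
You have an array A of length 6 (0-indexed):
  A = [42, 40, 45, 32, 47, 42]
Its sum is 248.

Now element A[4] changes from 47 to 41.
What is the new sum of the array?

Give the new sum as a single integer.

Answer: 242

Derivation:
Old value at index 4: 47
New value at index 4: 41
Delta = 41 - 47 = -6
New sum = old_sum + delta = 248 + (-6) = 242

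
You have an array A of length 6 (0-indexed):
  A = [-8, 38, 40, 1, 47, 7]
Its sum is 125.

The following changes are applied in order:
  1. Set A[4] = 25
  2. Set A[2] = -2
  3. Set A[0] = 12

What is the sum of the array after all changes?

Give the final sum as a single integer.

Initial sum: 125
Change 1: A[4] 47 -> 25, delta = -22, sum = 103
Change 2: A[2] 40 -> -2, delta = -42, sum = 61
Change 3: A[0] -8 -> 12, delta = 20, sum = 81

Answer: 81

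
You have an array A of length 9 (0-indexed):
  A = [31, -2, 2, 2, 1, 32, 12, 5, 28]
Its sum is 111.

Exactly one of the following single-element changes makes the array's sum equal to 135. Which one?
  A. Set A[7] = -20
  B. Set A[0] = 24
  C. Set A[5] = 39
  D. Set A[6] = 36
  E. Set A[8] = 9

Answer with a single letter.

Option A: A[7] 5->-20, delta=-25, new_sum=111+(-25)=86
Option B: A[0] 31->24, delta=-7, new_sum=111+(-7)=104
Option C: A[5] 32->39, delta=7, new_sum=111+(7)=118
Option D: A[6] 12->36, delta=24, new_sum=111+(24)=135 <-- matches target
Option E: A[8] 28->9, delta=-19, new_sum=111+(-19)=92

Answer: D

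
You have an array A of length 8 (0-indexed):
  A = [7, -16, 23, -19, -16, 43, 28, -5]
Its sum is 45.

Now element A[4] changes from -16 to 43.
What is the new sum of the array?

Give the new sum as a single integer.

Answer: 104

Derivation:
Old value at index 4: -16
New value at index 4: 43
Delta = 43 - -16 = 59
New sum = old_sum + delta = 45 + (59) = 104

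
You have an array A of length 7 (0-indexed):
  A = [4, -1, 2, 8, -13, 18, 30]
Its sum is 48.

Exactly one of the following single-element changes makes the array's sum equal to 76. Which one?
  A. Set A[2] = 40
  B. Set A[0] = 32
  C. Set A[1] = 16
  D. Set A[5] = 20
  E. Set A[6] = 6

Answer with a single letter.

Option A: A[2] 2->40, delta=38, new_sum=48+(38)=86
Option B: A[0] 4->32, delta=28, new_sum=48+(28)=76 <-- matches target
Option C: A[1] -1->16, delta=17, new_sum=48+(17)=65
Option D: A[5] 18->20, delta=2, new_sum=48+(2)=50
Option E: A[6] 30->6, delta=-24, new_sum=48+(-24)=24

Answer: B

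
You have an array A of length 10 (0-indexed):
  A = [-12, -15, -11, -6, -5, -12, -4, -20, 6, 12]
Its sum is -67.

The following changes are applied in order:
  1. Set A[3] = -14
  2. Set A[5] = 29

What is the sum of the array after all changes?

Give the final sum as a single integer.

Answer: -34

Derivation:
Initial sum: -67
Change 1: A[3] -6 -> -14, delta = -8, sum = -75
Change 2: A[5] -12 -> 29, delta = 41, sum = -34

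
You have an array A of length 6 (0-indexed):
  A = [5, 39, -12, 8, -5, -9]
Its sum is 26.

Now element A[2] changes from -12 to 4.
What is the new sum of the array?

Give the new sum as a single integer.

Answer: 42

Derivation:
Old value at index 2: -12
New value at index 2: 4
Delta = 4 - -12 = 16
New sum = old_sum + delta = 26 + (16) = 42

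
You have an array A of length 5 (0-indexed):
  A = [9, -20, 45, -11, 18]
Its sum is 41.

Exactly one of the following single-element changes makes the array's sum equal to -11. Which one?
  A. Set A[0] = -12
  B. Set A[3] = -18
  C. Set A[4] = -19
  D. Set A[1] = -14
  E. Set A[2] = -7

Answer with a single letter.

Option A: A[0] 9->-12, delta=-21, new_sum=41+(-21)=20
Option B: A[3] -11->-18, delta=-7, new_sum=41+(-7)=34
Option C: A[4] 18->-19, delta=-37, new_sum=41+(-37)=4
Option D: A[1] -20->-14, delta=6, new_sum=41+(6)=47
Option E: A[2] 45->-7, delta=-52, new_sum=41+(-52)=-11 <-- matches target

Answer: E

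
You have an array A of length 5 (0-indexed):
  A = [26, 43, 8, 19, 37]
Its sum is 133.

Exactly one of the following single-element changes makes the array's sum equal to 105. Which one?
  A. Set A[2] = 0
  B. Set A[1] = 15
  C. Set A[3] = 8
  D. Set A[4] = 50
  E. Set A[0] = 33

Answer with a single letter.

Answer: B

Derivation:
Option A: A[2] 8->0, delta=-8, new_sum=133+(-8)=125
Option B: A[1] 43->15, delta=-28, new_sum=133+(-28)=105 <-- matches target
Option C: A[3] 19->8, delta=-11, new_sum=133+(-11)=122
Option D: A[4] 37->50, delta=13, new_sum=133+(13)=146
Option E: A[0] 26->33, delta=7, new_sum=133+(7)=140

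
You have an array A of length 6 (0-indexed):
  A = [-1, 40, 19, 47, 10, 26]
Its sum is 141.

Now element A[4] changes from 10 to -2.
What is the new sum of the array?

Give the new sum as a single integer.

Answer: 129

Derivation:
Old value at index 4: 10
New value at index 4: -2
Delta = -2 - 10 = -12
New sum = old_sum + delta = 141 + (-12) = 129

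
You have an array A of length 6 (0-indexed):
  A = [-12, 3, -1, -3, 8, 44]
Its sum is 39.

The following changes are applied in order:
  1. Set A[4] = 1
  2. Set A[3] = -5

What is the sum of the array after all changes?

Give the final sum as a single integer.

Initial sum: 39
Change 1: A[4] 8 -> 1, delta = -7, sum = 32
Change 2: A[3] -3 -> -5, delta = -2, sum = 30

Answer: 30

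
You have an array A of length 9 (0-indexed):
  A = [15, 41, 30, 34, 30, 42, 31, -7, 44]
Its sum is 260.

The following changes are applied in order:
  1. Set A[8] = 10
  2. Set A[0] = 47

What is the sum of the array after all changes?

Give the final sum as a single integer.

Answer: 258

Derivation:
Initial sum: 260
Change 1: A[8] 44 -> 10, delta = -34, sum = 226
Change 2: A[0] 15 -> 47, delta = 32, sum = 258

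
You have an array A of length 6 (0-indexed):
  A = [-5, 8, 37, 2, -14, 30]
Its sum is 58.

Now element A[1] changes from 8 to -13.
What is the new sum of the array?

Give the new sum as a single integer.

Old value at index 1: 8
New value at index 1: -13
Delta = -13 - 8 = -21
New sum = old_sum + delta = 58 + (-21) = 37

Answer: 37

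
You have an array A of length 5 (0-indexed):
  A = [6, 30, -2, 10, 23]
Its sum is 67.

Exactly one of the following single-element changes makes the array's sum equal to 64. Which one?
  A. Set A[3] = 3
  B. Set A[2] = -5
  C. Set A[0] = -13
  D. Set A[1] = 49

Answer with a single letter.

Option A: A[3] 10->3, delta=-7, new_sum=67+(-7)=60
Option B: A[2] -2->-5, delta=-3, new_sum=67+(-3)=64 <-- matches target
Option C: A[0] 6->-13, delta=-19, new_sum=67+(-19)=48
Option D: A[1] 30->49, delta=19, new_sum=67+(19)=86

Answer: B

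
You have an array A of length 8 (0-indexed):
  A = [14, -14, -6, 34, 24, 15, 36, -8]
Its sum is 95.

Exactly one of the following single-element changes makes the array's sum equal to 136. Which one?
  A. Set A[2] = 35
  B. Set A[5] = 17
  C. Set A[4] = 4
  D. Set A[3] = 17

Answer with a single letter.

Answer: A

Derivation:
Option A: A[2] -6->35, delta=41, new_sum=95+(41)=136 <-- matches target
Option B: A[5] 15->17, delta=2, new_sum=95+(2)=97
Option C: A[4] 24->4, delta=-20, new_sum=95+(-20)=75
Option D: A[3] 34->17, delta=-17, new_sum=95+(-17)=78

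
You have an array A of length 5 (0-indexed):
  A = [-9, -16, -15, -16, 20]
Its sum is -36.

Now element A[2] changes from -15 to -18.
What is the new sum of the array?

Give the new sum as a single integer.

Answer: -39

Derivation:
Old value at index 2: -15
New value at index 2: -18
Delta = -18 - -15 = -3
New sum = old_sum + delta = -36 + (-3) = -39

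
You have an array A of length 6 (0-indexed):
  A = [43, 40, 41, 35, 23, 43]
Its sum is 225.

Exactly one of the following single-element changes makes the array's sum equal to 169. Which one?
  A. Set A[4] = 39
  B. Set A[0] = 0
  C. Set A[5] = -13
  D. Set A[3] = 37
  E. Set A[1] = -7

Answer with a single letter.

Answer: C

Derivation:
Option A: A[4] 23->39, delta=16, new_sum=225+(16)=241
Option B: A[0] 43->0, delta=-43, new_sum=225+(-43)=182
Option C: A[5] 43->-13, delta=-56, new_sum=225+(-56)=169 <-- matches target
Option D: A[3] 35->37, delta=2, new_sum=225+(2)=227
Option E: A[1] 40->-7, delta=-47, new_sum=225+(-47)=178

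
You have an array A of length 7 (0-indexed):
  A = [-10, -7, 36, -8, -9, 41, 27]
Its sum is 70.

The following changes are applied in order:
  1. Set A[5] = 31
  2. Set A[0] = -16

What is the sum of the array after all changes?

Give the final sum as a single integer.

Answer: 54

Derivation:
Initial sum: 70
Change 1: A[5] 41 -> 31, delta = -10, sum = 60
Change 2: A[0] -10 -> -16, delta = -6, sum = 54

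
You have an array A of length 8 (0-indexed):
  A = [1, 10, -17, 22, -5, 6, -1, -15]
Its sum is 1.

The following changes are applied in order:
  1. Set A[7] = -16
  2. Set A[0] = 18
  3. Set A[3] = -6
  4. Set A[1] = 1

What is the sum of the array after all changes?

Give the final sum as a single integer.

Answer: -20

Derivation:
Initial sum: 1
Change 1: A[7] -15 -> -16, delta = -1, sum = 0
Change 2: A[0] 1 -> 18, delta = 17, sum = 17
Change 3: A[3] 22 -> -6, delta = -28, sum = -11
Change 4: A[1] 10 -> 1, delta = -9, sum = -20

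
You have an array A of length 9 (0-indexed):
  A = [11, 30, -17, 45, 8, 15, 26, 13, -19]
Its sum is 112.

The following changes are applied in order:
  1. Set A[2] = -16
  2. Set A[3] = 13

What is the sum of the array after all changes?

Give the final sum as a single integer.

Initial sum: 112
Change 1: A[2] -17 -> -16, delta = 1, sum = 113
Change 2: A[3] 45 -> 13, delta = -32, sum = 81

Answer: 81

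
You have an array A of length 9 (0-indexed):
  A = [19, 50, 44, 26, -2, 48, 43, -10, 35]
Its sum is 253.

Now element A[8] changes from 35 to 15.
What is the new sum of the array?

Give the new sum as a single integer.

Old value at index 8: 35
New value at index 8: 15
Delta = 15 - 35 = -20
New sum = old_sum + delta = 253 + (-20) = 233

Answer: 233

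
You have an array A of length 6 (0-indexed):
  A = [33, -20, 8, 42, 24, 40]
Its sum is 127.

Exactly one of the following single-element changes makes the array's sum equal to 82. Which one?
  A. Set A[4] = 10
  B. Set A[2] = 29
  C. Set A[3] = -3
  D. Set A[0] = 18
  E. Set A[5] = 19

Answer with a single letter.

Answer: C

Derivation:
Option A: A[4] 24->10, delta=-14, new_sum=127+(-14)=113
Option B: A[2] 8->29, delta=21, new_sum=127+(21)=148
Option C: A[3] 42->-3, delta=-45, new_sum=127+(-45)=82 <-- matches target
Option D: A[0] 33->18, delta=-15, new_sum=127+(-15)=112
Option E: A[5] 40->19, delta=-21, new_sum=127+(-21)=106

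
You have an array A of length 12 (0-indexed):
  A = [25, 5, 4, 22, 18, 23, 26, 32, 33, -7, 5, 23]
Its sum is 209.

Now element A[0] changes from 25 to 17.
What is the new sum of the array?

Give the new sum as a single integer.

Answer: 201

Derivation:
Old value at index 0: 25
New value at index 0: 17
Delta = 17 - 25 = -8
New sum = old_sum + delta = 209 + (-8) = 201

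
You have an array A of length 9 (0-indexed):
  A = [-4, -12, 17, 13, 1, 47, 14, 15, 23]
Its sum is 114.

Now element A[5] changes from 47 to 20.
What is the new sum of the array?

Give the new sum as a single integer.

Answer: 87

Derivation:
Old value at index 5: 47
New value at index 5: 20
Delta = 20 - 47 = -27
New sum = old_sum + delta = 114 + (-27) = 87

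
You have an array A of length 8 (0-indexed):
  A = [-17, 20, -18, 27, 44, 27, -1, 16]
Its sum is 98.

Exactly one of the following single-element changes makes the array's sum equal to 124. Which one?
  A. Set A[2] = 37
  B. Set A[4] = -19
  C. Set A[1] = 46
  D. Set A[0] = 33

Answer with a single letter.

Answer: C

Derivation:
Option A: A[2] -18->37, delta=55, new_sum=98+(55)=153
Option B: A[4] 44->-19, delta=-63, new_sum=98+(-63)=35
Option C: A[1] 20->46, delta=26, new_sum=98+(26)=124 <-- matches target
Option D: A[0] -17->33, delta=50, new_sum=98+(50)=148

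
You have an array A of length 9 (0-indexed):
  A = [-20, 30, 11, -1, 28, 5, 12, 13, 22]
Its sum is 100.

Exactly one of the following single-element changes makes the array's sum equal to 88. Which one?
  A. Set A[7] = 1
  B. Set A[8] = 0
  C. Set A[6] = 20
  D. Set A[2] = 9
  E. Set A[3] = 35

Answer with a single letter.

Answer: A

Derivation:
Option A: A[7] 13->1, delta=-12, new_sum=100+(-12)=88 <-- matches target
Option B: A[8] 22->0, delta=-22, new_sum=100+(-22)=78
Option C: A[6] 12->20, delta=8, new_sum=100+(8)=108
Option D: A[2] 11->9, delta=-2, new_sum=100+(-2)=98
Option E: A[3] -1->35, delta=36, new_sum=100+(36)=136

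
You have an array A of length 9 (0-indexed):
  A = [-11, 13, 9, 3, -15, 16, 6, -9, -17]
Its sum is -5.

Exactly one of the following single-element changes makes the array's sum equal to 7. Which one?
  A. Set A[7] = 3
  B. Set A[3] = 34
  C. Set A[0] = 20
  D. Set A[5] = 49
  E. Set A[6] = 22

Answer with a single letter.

Answer: A

Derivation:
Option A: A[7] -9->3, delta=12, new_sum=-5+(12)=7 <-- matches target
Option B: A[3] 3->34, delta=31, new_sum=-5+(31)=26
Option C: A[0] -11->20, delta=31, new_sum=-5+(31)=26
Option D: A[5] 16->49, delta=33, new_sum=-5+(33)=28
Option E: A[6] 6->22, delta=16, new_sum=-5+(16)=11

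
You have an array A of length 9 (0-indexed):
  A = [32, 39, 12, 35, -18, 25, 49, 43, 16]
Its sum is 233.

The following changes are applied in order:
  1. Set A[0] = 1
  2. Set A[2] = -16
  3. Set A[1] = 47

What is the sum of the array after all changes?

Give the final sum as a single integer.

Initial sum: 233
Change 1: A[0] 32 -> 1, delta = -31, sum = 202
Change 2: A[2] 12 -> -16, delta = -28, sum = 174
Change 3: A[1] 39 -> 47, delta = 8, sum = 182

Answer: 182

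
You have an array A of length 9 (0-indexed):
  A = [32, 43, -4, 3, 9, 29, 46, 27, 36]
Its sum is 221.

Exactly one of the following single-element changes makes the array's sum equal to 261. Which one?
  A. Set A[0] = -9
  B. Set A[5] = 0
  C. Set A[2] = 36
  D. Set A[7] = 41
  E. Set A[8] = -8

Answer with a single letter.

Option A: A[0] 32->-9, delta=-41, new_sum=221+(-41)=180
Option B: A[5] 29->0, delta=-29, new_sum=221+(-29)=192
Option C: A[2] -4->36, delta=40, new_sum=221+(40)=261 <-- matches target
Option D: A[7] 27->41, delta=14, new_sum=221+(14)=235
Option E: A[8] 36->-8, delta=-44, new_sum=221+(-44)=177

Answer: C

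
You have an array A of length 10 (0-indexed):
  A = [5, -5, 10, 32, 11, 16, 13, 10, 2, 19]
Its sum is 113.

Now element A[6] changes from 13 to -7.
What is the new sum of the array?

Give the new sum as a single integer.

Answer: 93

Derivation:
Old value at index 6: 13
New value at index 6: -7
Delta = -7 - 13 = -20
New sum = old_sum + delta = 113 + (-20) = 93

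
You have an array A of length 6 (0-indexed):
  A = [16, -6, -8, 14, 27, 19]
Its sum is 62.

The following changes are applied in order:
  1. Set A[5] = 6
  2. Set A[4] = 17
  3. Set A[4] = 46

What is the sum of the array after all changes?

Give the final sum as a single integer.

Answer: 68

Derivation:
Initial sum: 62
Change 1: A[5] 19 -> 6, delta = -13, sum = 49
Change 2: A[4] 27 -> 17, delta = -10, sum = 39
Change 3: A[4] 17 -> 46, delta = 29, sum = 68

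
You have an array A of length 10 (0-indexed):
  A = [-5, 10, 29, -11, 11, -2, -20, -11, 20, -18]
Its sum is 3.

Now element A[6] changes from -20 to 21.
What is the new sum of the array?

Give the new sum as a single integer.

Answer: 44

Derivation:
Old value at index 6: -20
New value at index 6: 21
Delta = 21 - -20 = 41
New sum = old_sum + delta = 3 + (41) = 44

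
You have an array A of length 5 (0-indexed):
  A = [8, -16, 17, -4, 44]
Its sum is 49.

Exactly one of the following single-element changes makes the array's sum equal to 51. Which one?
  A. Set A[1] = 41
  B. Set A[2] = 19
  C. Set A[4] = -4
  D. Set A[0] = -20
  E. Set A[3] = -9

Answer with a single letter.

Answer: B

Derivation:
Option A: A[1] -16->41, delta=57, new_sum=49+(57)=106
Option B: A[2] 17->19, delta=2, new_sum=49+(2)=51 <-- matches target
Option C: A[4] 44->-4, delta=-48, new_sum=49+(-48)=1
Option D: A[0] 8->-20, delta=-28, new_sum=49+(-28)=21
Option E: A[3] -4->-9, delta=-5, new_sum=49+(-5)=44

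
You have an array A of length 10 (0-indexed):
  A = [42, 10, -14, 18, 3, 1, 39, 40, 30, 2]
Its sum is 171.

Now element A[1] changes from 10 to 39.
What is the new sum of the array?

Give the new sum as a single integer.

Old value at index 1: 10
New value at index 1: 39
Delta = 39 - 10 = 29
New sum = old_sum + delta = 171 + (29) = 200

Answer: 200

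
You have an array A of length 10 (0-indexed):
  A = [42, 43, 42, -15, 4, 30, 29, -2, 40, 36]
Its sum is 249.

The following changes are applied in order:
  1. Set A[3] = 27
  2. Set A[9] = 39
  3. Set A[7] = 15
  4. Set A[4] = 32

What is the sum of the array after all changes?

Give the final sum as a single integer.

Initial sum: 249
Change 1: A[3] -15 -> 27, delta = 42, sum = 291
Change 2: A[9] 36 -> 39, delta = 3, sum = 294
Change 3: A[7] -2 -> 15, delta = 17, sum = 311
Change 4: A[4] 4 -> 32, delta = 28, sum = 339

Answer: 339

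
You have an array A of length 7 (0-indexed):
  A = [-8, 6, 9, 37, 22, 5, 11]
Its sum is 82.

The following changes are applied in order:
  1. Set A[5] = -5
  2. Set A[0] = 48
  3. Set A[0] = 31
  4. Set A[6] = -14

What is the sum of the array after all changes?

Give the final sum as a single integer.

Initial sum: 82
Change 1: A[5] 5 -> -5, delta = -10, sum = 72
Change 2: A[0] -8 -> 48, delta = 56, sum = 128
Change 3: A[0] 48 -> 31, delta = -17, sum = 111
Change 4: A[6] 11 -> -14, delta = -25, sum = 86

Answer: 86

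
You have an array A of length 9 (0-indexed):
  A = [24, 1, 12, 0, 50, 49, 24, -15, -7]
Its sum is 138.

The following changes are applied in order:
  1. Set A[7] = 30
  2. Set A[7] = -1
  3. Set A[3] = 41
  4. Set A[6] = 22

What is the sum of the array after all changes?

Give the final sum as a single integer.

Answer: 191

Derivation:
Initial sum: 138
Change 1: A[7] -15 -> 30, delta = 45, sum = 183
Change 2: A[7] 30 -> -1, delta = -31, sum = 152
Change 3: A[3] 0 -> 41, delta = 41, sum = 193
Change 4: A[6] 24 -> 22, delta = -2, sum = 191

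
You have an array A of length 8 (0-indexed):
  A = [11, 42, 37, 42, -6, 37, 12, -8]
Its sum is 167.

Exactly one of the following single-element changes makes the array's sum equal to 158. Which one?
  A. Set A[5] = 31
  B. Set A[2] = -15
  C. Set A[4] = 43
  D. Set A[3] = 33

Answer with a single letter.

Option A: A[5] 37->31, delta=-6, new_sum=167+(-6)=161
Option B: A[2] 37->-15, delta=-52, new_sum=167+(-52)=115
Option C: A[4] -6->43, delta=49, new_sum=167+(49)=216
Option D: A[3] 42->33, delta=-9, new_sum=167+(-9)=158 <-- matches target

Answer: D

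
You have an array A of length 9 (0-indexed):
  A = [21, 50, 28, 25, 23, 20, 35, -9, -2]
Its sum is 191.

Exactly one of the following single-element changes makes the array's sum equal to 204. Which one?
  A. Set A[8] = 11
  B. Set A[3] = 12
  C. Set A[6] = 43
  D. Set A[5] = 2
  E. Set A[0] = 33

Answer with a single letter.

Option A: A[8] -2->11, delta=13, new_sum=191+(13)=204 <-- matches target
Option B: A[3] 25->12, delta=-13, new_sum=191+(-13)=178
Option C: A[6] 35->43, delta=8, new_sum=191+(8)=199
Option D: A[5] 20->2, delta=-18, new_sum=191+(-18)=173
Option E: A[0] 21->33, delta=12, new_sum=191+(12)=203

Answer: A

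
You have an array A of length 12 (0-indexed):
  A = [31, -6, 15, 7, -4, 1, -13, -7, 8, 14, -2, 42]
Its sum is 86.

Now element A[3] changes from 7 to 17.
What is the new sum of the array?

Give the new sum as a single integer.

Answer: 96

Derivation:
Old value at index 3: 7
New value at index 3: 17
Delta = 17 - 7 = 10
New sum = old_sum + delta = 86 + (10) = 96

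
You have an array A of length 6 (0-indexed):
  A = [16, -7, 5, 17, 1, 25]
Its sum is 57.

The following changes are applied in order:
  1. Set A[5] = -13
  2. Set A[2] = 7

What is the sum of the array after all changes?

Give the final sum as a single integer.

Initial sum: 57
Change 1: A[5] 25 -> -13, delta = -38, sum = 19
Change 2: A[2] 5 -> 7, delta = 2, sum = 21

Answer: 21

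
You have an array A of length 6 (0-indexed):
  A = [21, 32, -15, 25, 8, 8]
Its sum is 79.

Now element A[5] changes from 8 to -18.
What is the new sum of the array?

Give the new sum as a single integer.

Answer: 53

Derivation:
Old value at index 5: 8
New value at index 5: -18
Delta = -18 - 8 = -26
New sum = old_sum + delta = 79 + (-26) = 53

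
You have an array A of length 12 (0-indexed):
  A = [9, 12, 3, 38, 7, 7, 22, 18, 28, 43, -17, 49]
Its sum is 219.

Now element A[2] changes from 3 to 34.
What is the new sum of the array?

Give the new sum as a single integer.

Answer: 250

Derivation:
Old value at index 2: 3
New value at index 2: 34
Delta = 34 - 3 = 31
New sum = old_sum + delta = 219 + (31) = 250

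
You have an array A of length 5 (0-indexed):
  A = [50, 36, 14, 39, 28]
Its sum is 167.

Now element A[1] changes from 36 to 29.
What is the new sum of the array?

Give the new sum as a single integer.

Old value at index 1: 36
New value at index 1: 29
Delta = 29 - 36 = -7
New sum = old_sum + delta = 167 + (-7) = 160

Answer: 160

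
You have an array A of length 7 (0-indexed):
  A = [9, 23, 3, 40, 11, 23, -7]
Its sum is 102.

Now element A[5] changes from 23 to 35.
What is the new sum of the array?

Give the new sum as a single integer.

Answer: 114

Derivation:
Old value at index 5: 23
New value at index 5: 35
Delta = 35 - 23 = 12
New sum = old_sum + delta = 102 + (12) = 114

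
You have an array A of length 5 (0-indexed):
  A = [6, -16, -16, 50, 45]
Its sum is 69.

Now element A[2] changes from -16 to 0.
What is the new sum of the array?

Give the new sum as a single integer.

Old value at index 2: -16
New value at index 2: 0
Delta = 0 - -16 = 16
New sum = old_sum + delta = 69 + (16) = 85

Answer: 85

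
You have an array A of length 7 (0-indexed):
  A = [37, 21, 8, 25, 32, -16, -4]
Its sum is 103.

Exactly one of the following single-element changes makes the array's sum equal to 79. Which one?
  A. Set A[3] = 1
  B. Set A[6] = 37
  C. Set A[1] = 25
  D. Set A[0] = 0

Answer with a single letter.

Option A: A[3] 25->1, delta=-24, new_sum=103+(-24)=79 <-- matches target
Option B: A[6] -4->37, delta=41, new_sum=103+(41)=144
Option C: A[1] 21->25, delta=4, new_sum=103+(4)=107
Option D: A[0] 37->0, delta=-37, new_sum=103+(-37)=66

Answer: A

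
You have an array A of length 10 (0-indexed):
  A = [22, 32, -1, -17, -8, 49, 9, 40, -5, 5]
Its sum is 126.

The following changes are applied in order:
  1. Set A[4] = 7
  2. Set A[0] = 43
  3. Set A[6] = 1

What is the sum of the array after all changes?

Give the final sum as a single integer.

Answer: 154

Derivation:
Initial sum: 126
Change 1: A[4] -8 -> 7, delta = 15, sum = 141
Change 2: A[0] 22 -> 43, delta = 21, sum = 162
Change 3: A[6] 9 -> 1, delta = -8, sum = 154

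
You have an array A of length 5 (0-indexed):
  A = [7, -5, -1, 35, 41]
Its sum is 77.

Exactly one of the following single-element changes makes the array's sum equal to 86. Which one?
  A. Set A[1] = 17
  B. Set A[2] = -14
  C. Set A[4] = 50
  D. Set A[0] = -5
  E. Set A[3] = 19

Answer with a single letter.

Option A: A[1] -5->17, delta=22, new_sum=77+(22)=99
Option B: A[2] -1->-14, delta=-13, new_sum=77+(-13)=64
Option C: A[4] 41->50, delta=9, new_sum=77+(9)=86 <-- matches target
Option D: A[0] 7->-5, delta=-12, new_sum=77+(-12)=65
Option E: A[3] 35->19, delta=-16, new_sum=77+(-16)=61

Answer: C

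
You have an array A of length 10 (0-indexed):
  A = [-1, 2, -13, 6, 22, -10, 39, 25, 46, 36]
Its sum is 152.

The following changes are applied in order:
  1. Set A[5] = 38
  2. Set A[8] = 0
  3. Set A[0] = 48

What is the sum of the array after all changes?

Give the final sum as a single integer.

Initial sum: 152
Change 1: A[5] -10 -> 38, delta = 48, sum = 200
Change 2: A[8] 46 -> 0, delta = -46, sum = 154
Change 3: A[0] -1 -> 48, delta = 49, sum = 203

Answer: 203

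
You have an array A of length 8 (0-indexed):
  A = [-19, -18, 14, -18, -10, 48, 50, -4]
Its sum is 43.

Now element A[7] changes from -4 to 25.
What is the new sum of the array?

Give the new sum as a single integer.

Old value at index 7: -4
New value at index 7: 25
Delta = 25 - -4 = 29
New sum = old_sum + delta = 43 + (29) = 72

Answer: 72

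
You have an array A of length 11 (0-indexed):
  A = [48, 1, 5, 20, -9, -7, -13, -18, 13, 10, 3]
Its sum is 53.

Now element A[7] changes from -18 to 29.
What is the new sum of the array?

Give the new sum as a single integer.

Answer: 100

Derivation:
Old value at index 7: -18
New value at index 7: 29
Delta = 29 - -18 = 47
New sum = old_sum + delta = 53 + (47) = 100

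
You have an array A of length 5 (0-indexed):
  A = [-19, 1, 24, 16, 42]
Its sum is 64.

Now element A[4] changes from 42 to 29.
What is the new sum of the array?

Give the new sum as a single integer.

Answer: 51

Derivation:
Old value at index 4: 42
New value at index 4: 29
Delta = 29 - 42 = -13
New sum = old_sum + delta = 64 + (-13) = 51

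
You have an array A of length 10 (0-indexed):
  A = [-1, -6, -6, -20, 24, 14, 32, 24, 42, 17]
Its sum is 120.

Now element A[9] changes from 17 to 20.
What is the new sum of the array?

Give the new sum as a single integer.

Old value at index 9: 17
New value at index 9: 20
Delta = 20 - 17 = 3
New sum = old_sum + delta = 120 + (3) = 123

Answer: 123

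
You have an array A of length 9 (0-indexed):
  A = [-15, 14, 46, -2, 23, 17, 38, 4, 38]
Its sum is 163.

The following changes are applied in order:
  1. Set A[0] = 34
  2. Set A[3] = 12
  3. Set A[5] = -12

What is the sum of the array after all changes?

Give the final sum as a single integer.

Initial sum: 163
Change 1: A[0] -15 -> 34, delta = 49, sum = 212
Change 2: A[3] -2 -> 12, delta = 14, sum = 226
Change 3: A[5] 17 -> -12, delta = -29, sum = 197

Answer: 197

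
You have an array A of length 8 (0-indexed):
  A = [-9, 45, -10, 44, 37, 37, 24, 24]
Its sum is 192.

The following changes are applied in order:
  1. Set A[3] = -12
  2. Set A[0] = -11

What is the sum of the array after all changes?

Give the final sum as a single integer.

Answer: 134

Derivation:
Initial sum: 192
Change 1: A[3] 44 -> -12, delta = -56, sum = 136
Change 2: A[0] -9 -> -11, delta = -2, sum = 134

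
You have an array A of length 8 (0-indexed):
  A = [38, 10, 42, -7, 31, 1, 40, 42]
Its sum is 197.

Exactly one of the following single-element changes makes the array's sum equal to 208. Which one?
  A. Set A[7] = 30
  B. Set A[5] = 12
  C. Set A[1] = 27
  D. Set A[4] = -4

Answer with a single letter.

Option A: A[7] 42->30, delta=-12, new_sum=197+(-12)=185
Option B: A[5] 1->12, delta=11, new_sum=197+(11)=208 <-- matches target
Option C: A[1] 10->27, delta=17, new_sum=197+(17)=214
Option D: A[4] 31->-4, delta=-35, new_sum=197+(-35)=162

Answer: B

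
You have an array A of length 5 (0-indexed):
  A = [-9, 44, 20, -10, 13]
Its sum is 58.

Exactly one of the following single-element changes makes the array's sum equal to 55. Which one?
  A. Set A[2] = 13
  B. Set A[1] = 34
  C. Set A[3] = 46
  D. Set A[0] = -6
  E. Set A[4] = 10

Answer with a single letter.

Answer: E

Derivation:
Option A: A[2] 20->13, delta=-7, new_sum=58+(-7)=51
Option B: A[1] 44->34, delta=-10, new_sum=58+(-10)=48
Option C: A[3] -10->46, delta=56, new_sum=58+(56)=114
Option D: A[0] -9->-6, delta=3, new_sum=58+(3)=61
Option E: A[4] 13->10, delta=-3, new_sum=58+(-3)=55 <-- matches target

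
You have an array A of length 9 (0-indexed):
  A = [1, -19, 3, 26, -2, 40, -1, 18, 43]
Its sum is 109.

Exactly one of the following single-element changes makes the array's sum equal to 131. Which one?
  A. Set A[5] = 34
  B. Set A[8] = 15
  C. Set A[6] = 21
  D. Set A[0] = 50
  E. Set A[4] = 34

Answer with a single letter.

Option A: A[5] 40->34, delta=-6, new_sum=109+(-6)=103
Option B: A[8] 43->15, delta=-28, new_sum=109+(-28)=81
Option C: A[6] -1->21, delta=22, new_sum=109+(22)=131 <-- matches target
Option D: A[0] 1->50, delta=49, new_sum=109+(49)=158
Option E: A[4] -2->34, delta=36, new_sum=109+(36)=145

Answer: C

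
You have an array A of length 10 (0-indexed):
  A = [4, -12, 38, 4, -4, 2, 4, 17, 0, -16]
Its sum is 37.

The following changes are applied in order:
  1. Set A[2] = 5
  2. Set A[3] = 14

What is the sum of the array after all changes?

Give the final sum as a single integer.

Initial sum: 37
Change 1: A[2] 38 -> 5, delta = -33, sum = 4
Change 2: A[3] 4 -> 14, delta = 10, sum = 14

Answer: 14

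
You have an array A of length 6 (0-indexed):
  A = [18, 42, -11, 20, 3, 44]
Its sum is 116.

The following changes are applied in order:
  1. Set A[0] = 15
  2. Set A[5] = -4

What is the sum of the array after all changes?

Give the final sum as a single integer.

Answer: 65

Derivation:
Initial sum: 116
Change 1: A[0] 18 -> 15, delta = -3, sum = 113
Change 2: A[5] 44 -> -4, delta = -48, sum = 65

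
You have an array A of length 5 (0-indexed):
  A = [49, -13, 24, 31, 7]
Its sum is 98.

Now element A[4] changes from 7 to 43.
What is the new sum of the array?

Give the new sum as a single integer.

Old value at index 4: 7
New value at index 4: 43
Delta = 43 - 7 = 36
New sum = old_sum + delta = 98 + (36) = 134

Answer: 134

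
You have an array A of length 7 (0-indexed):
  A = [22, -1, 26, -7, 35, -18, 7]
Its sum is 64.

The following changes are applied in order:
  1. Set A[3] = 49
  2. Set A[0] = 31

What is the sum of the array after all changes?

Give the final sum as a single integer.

Answer: 129

Derivation:
Initial sum: 64
Change 1: A[3] -7 -> 49, delta = 56, sum = 120
Change 2: A[0] 22 -> 31, delta = 9, sum = 129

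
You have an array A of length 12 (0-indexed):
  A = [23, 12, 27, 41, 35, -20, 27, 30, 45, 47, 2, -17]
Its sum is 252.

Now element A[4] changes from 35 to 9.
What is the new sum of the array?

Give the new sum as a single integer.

Answer: 226

Derivation:
Old value at index 4: 35
New value at index 4: 9
Delta = 9 - 35 = -26
New sum = old_sum + delta = 252 + (-26) = 226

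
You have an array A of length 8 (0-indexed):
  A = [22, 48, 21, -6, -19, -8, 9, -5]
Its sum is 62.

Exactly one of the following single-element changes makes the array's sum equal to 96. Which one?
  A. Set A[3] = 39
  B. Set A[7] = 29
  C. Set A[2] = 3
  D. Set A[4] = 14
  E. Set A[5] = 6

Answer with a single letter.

Option A: A[3] -6->39, delta=45, new_sum=62+(45)=107
Option B: A[7] -5->29, delta=34, new_sum=62+(34)=96 <-- matches target
Option C: A[2] 21->3, delta=-18, new_sum=62+(-18)=44
Option D: A[4] -19->14, delta=33, new_sum=62+(33)=95
Option E: A[5] -8->6, delta=14, new_sum=62+(14)=76

Answer: B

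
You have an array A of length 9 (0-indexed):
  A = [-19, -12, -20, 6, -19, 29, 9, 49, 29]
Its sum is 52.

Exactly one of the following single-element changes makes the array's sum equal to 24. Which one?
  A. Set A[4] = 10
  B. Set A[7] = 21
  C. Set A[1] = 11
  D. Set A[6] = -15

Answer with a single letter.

Option A: A[4] -19->10, delta=29, new_sum=52+(29)=81
Option B: A[7] 49->21, delta=-28, new_sum=52+(-28)=24 <-- matches target
Option C: A[1] -12->11, delta=23, new_sum=52+(23)=75
Option D: A[6] 9->-15, delta=-24, new_sum=52+(-24)=28

Answer: B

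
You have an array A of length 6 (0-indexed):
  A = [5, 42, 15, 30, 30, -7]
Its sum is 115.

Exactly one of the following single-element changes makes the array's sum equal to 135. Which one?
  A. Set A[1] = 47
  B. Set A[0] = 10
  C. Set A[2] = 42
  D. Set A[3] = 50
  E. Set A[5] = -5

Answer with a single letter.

Option A: A[1] 42->47, delta=5, new_sum=115+(5)=120
Option B: A[0] 5->10, delta=5, new_sum=115+(5)=120
Option C: A[2] 15->42, delta=27, new_sum=115+(27)=142
Option D: A[3] 30->50, delta=20, new_sum=115+(20)=135 <-- matches target
Option E: A[5] -7->-5, delta=2, new_sum=115+(2)=117

Answer: D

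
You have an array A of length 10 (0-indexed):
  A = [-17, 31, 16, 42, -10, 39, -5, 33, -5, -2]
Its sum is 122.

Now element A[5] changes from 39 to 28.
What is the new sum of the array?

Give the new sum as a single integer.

Answer: 111

Derivation:
Old value at index 5: 39
New value at index 5: 28
Delta = 28 - 39 = -11
New sum = old_sum + delta = 122 + (-11) = 111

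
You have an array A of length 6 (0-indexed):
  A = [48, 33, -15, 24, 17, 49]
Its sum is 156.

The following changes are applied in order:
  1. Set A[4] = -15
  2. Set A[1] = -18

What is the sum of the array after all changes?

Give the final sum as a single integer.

Initial sum: 156
Change 1: A[4] 17 -> -15, delta = -32, sum = 124
Change 2: A[1] 33 -> -18, delta = -51, sum = 73

Answer: 73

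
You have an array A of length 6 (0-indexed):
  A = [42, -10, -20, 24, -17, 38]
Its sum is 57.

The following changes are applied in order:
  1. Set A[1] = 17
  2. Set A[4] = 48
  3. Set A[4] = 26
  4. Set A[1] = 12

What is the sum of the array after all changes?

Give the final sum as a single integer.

Answer: 122

Derivation:
Initial sum: 57
Change 1: A[1] -10 -> 17, delta = 27, sum = 84
Change 2: A[4] -17 -> 48, delta = 65, sum = 149
Change 3: A[4] 48 -> 26, delta = -22, sum = 127
Change 4: A[1] 17 -> 12, delta = -5, sum = 122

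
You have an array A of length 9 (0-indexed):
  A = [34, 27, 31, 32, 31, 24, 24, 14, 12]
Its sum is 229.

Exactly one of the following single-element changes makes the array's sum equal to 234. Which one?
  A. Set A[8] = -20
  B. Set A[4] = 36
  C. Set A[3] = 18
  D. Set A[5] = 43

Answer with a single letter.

Answer: B

Derivation:
Option A: A[8] 12->-20, delta=-32, new_sum=229+(-32)=197
Option B: A[4] 31->36, delta=5, new_sum=229+(5)=234 <-- matches target
Option C: A[3] 32->18, delta=-14, new_sum=229+(-14)=215
Option D: A[5] 24->43, delta=19, new_sum=229+(19)=248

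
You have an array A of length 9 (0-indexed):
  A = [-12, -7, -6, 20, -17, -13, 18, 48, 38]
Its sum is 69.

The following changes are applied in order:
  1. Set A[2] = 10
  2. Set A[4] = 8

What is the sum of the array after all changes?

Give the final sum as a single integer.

Answer: 110

Derivation:
Initial sum: 69
Change 1: A[2] -6 -> 10, delta = 16, sum = 85
Change 2: A[4] -17 -> 8, delta = 25, sum = 110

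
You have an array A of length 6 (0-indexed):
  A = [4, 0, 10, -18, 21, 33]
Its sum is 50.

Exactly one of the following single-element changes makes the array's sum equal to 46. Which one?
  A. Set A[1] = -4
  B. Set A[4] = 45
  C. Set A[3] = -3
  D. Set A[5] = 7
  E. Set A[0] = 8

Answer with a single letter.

Option A: A[1] 0->-4, delta=-4, new_sum=50+(-4)=46 <-- matches target
Option B: A[4] 21->45, delta=24, new_sum=50+(24)=74
Option C: A[3] -18->-3, delta=15, new_sum=50+(15)=65
Option D: A[5] 33->7, delta=-26, new_sum=50+(-26)=24
Option E: A[0] 4->8, delta=4, new_sum=50+(4)=54

Answer: A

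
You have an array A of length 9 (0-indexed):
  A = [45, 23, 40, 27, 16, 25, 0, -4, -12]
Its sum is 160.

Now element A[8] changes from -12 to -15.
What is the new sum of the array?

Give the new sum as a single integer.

Answer: 157

Derivation:
Old value at index 8: -12
New value at index 8: -15
Delta = -15 - -12 = -3
New sum = old_sum + delta = 160 + (-3) = 157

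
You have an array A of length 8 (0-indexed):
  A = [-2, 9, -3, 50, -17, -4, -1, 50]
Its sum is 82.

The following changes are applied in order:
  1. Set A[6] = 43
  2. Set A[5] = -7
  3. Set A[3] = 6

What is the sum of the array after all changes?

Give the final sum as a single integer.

Answer: 79

Derivation:
Initial sum: 82
Change 1: A[6] -1 -> 43, delta = 44, sum = 126
Change 2: A[5] -4 -> -7, delta = -3, sum = 123
Change 3: A[3] 50 -> 6, delta = -44, sum = 79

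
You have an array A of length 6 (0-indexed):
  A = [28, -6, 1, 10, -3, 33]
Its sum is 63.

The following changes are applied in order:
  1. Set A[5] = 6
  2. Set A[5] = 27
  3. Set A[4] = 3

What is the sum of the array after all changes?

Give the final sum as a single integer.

Initial sum: 63
Change 1: A[5] 33 -> 6, delta = -27, sum = 36
Change 2: A[5] 6 -> 27, delta = 21, sum = 57
Change 3: A[4] -3 -> 3, delta = 6, sum = 63

Answer: 63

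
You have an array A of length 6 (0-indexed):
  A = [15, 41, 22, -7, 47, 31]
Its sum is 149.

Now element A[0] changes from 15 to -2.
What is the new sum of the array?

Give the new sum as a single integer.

Answer: 132

Derivation:
Old value at index 0: 15
New value at index 0: -2
Delta = -2 - 15 = -17
New sum = old_sum + delta = 149 + (-17) = 132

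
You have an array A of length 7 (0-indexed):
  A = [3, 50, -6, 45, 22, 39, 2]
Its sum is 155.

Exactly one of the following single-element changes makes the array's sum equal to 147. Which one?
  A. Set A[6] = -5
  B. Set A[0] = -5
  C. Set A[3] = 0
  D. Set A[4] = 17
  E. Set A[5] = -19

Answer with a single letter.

Option A: A[6] 2->-5, delta=-7, new_sum=155+(-7)=148
Option B: A[0] 3->-5, delta=-8, new_sum=155+(-8)=147 <-- matches target
Option C: A[3] 45->0, delta=-45, new_sum=155+(-45)=110
Option D: A[4] 22->17, delta=-5, new_sum=155+(-5)=150
Option E: A[5] 39->-19, delta=-58, new_sum=155+(-58)=97

Answer: B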